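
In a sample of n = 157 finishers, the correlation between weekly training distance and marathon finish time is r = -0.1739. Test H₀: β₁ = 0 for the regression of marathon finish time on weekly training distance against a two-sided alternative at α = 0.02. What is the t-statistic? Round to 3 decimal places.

t = -2.199

t = r·√(n − 2)/√(1 − r²) = -0.1739·√155/√0.969759 = -2.199.
df = n − 2 = 155.
Two-sided p ≈ 0.0294, which is ≥ 0.02, so fail to reject H₀.
The data do not give significant evidence of a linear association between weekly training distance and marathon finish time.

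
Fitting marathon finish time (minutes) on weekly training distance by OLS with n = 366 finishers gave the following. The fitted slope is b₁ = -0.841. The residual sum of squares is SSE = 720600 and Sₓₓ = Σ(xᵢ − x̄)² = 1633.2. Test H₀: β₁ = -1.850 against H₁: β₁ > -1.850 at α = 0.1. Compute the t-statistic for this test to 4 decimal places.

t = 0.9165

MSE = SSE/(n − 2) = 720600/364 = 1979.67.
SE(b₁) = √(MSE/Sₓₓ) = √(1979.67/1633.2) = 1.10097.
t = (-0.841 − (-1.850)) / 1.10097 = 0.9165.
df = n − 2 = 364.
One-sided p ≈ 0.1800, which is ≥ 0.1, so fail to reject H₀.
The data do not give significant evidence that the true slope on weekly training distance exceeds -1.850 minutes per unit.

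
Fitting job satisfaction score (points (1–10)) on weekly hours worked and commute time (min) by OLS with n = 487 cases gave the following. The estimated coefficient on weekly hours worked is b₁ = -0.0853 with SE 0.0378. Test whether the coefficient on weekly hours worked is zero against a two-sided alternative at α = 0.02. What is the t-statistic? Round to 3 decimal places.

H₀: β₁ = 0 vs H₁: β₁ ≠ 0.
t = (b₁ − β₁⁰)/SE = -0.0853 / 0.0378 = -2.257.
df = n − k − 1 = 487 − 2 − 1 = 484.
Two-sided p ≈ 0.0245, which is ≥ 0.02, so fail to reject H₀.
The data do not give significant evidence of an association between weekly hours worked and job satisfaction score, after adjusting for the other predictors.

t = -2.257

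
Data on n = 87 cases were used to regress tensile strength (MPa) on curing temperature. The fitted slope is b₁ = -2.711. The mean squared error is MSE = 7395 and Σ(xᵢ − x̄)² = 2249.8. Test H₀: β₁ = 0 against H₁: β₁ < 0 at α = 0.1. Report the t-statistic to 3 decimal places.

SE(b₁) = √(MSE/Sₓₓ) = √(7395/2249.8) = 1.813.
t = -2.711 / 1.813 = -1.495.
df = n − 2 = 85.
One-sided p ≈ 0.0693, which is < 0.1, so reject H₀.
There is evidence that the true slope on curing temperature is negative.

t = -1.495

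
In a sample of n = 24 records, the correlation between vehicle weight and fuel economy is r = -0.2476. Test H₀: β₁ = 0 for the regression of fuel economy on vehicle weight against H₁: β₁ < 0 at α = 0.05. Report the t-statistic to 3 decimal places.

t = r·√(n − 2)/√(1 − r²) = -0.2476·√22/√0.938694 = -1.199.
df = n − 2 = 22.
One-sided p ≈ 0.1217, which is ≥ 0.05, so fail to reject H₀.
The data do not give significant evidence of a linear association between vehicle weight and fuel economy.

t = -1.199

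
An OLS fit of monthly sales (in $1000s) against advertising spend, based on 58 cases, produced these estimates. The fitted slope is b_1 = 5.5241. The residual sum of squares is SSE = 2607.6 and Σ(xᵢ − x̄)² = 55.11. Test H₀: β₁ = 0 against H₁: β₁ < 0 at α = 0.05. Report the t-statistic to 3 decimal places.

t = 6.010

MSE = SSE/(n − 2) = 2607.6/56 = 46.5643.
SE(b_1) = √(MSE/Sₓₓ) = √(46.5643/55.11) = 0.919203.
t = 5.5241 / 0.919203 = 6.010.
df = n − 2 = 56.
One-sided p ≈ 1.0000, which is ≥ 0.05, so fail to reject H₀.
The data do not give significant evidence that the true slope on advertising spend is negative.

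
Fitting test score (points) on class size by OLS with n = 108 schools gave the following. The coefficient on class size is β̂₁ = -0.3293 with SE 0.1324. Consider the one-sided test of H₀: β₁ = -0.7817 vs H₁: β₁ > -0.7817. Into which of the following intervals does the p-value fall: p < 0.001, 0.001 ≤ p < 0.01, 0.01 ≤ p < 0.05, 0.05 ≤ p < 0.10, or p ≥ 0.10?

t = (-0.3293 − (-0.7817)) / 0.1324 = 3.417.
df = n − 2 = 108 − 2 = 106.
One-sided p = P(T_{106} > t) ≈ 0.0004.
So p < 0.001.

p < 0.001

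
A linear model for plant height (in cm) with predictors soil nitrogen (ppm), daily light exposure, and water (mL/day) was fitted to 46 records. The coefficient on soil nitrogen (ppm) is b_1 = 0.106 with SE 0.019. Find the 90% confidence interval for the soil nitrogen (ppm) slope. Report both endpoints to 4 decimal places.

(0.0740, 0.1380)

df = n − k − 1 = 46 − 3 − 1 = 42.
t* = t_{0.05, 42} = 1.681952.
Margin = t* × SE = 1.681952 × 0.019 = 0.031957.
CI: 0.106 ± 0.031957 → (0.0740, 0.1380).
With 90% confidence, each one-unit increase in soil nitrogen (ppm) is associated with a change of between 0.0740 and 0.1380 cm in plant height, holding the other predictors fixed.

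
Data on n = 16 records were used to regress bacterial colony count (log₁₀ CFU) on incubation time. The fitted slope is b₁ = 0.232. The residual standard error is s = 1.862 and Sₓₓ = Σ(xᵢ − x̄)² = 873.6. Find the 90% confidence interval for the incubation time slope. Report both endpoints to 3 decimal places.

(0.121, 0.343)

SE(b₁) = s/√Sₓₓ = 1.862/√873.6 = 0.0629975.
df = n − 2 = 14.
t* = t_{0.05, 14} = 1.76131.
Margin = t* × SE = 1.76131 × 0.0629975 = 0.11096.
CI: 0.232 ± 0.11096 → (0.121, 0.343).
With 90% confidence, each one-unit increase in incubation time is associated with a change of between 0.121 and 0.343 log₁₀ CFU in bacterial colony count.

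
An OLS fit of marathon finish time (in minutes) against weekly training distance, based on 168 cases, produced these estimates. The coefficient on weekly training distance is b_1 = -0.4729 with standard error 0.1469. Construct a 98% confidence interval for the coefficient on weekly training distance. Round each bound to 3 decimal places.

df = n − 2 = 168 − 2 = 166.
t* = t_{0.01, 166} = 2.349021.
Margin = t* × SE = 2.349021 × 0.1469 = 0.34507.
CI: -0.4729 ± 0.34507 → (-0.818, -0.128).
With 98% confidence, each one-unit increase in weekly training distance is associated with a change of between -0.818 and -0.128 minutes in marathon finish time.

(-0.818, -0.128)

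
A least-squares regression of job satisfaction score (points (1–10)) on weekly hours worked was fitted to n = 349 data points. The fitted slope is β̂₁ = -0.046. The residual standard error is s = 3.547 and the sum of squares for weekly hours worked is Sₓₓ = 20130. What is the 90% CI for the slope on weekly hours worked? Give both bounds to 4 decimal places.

SE(β̂₁) = s/√Sₓₓ = 3.547/√20130 = 0.025.
df = n − 2 = 347.
t* = t_{0.05, 347} = 1.649257.
Margin = t* × SE = 1.649257 × 0.025 = 0.041231.
CI: -0.046 ± 0.041231 → (-0.0872, -0.0048).
With 90% confidence, each one-unit increase in weekly hours worked is associated with a change of between -0.0872 and -0.0048 points (1–10) in job satisfaction score.

(-0.0872, -0.0048)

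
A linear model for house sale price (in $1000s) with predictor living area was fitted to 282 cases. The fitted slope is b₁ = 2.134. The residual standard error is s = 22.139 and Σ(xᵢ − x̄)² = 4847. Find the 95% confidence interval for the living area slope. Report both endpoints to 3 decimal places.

(1.508, 2.760)

SE(b₁) = s/√Sₓₓ = 22.139/√4847 = 0.317996.
df = n − 2 = 280.
t* = t_{0.025, 280} = 1.968472.
Margin = t* × SE = 1.968472 × 0.317996 = 0.62597.
CI: 2.134 ± 0.62597 → (1.508, 2.760).
With 95% confidence, each one-unit increase in living area is associated with a change of between 1.508 and 2.760 $1000s in house sale price.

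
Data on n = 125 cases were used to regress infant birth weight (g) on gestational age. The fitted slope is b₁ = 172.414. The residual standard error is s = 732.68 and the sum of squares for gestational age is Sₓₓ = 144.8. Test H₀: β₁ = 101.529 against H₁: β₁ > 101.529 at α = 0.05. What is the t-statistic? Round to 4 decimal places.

t = 1.1642

SE(b₁) = s/√Sₓₓ = 732.68/√144.8 = 60.8878.
t = (172.414 − 101.529) / 60.8878 = 1.1642.
df = n − 2 = 123.
One-sided p ≈ 0.1233, which is ≥ 0.05, so fail to reject H₀.
The data do not give significant evidence that the true slope on gestational age exceeds 101.529 g per unit.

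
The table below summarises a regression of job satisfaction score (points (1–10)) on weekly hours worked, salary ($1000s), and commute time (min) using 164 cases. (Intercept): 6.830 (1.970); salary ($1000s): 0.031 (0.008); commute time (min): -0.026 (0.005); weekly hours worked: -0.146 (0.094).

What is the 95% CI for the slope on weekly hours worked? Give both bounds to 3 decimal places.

Read off: b = -0.146, SE = 0.094 for weekly hours worked.
df = n − k − 1 = 164 − 3 − 1 = 160.
t* = t_{0.025, 160} = 1.974902.
Margin = t* × SE = 1.974902 × 0.094 = 0.18564.
CI: -0.146 ± 0.18564 → (-0.332, 0.040).

(-0.332, 0.040)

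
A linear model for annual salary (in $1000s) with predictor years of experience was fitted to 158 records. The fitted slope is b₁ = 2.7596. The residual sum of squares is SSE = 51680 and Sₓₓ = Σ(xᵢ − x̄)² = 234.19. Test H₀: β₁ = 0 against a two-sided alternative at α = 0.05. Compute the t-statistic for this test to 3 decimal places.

t = 2.320

MSE = SSE/(n − 2) = 51680/156 = 331.282.
SE(b₁) = √(MSE/Sₓₓ) = √(331.282/234.19) = 1.18936.
t = 2.7596 / 1.18936 = 2.320.
df = n − 2 = 156.
Two-sided p ≈ 0.0216, which is < 0.05, so reject H₀.
There is evidence that years of experience is associated with annual salary.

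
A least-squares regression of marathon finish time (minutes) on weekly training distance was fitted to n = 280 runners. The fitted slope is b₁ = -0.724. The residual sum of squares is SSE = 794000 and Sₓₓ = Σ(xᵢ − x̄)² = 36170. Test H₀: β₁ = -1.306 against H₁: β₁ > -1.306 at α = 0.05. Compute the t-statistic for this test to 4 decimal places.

t = 2.0711

MSE = SSE/(n − 2) = 794000/278 = 2856.12.
SE(b₁) = √(MSE/Sₓₓ) = √(2856.12/36170) = 0.281005.
t = (-0.724 − (-1.306)) / 0.281005 = 2.0711.
df = n − 2 = 278.
One-sided p ≈ 0.0196, which is < 0.05, so reject H₀.
There is evidence that the true slope on weekly training distance exceeds -1.306 minutes per unit.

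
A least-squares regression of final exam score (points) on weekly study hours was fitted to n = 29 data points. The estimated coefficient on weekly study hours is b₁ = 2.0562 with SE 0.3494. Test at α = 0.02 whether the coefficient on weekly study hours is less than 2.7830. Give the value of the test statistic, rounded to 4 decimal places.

H₀: β₁ = 2.7830 vs H₁: β₁ < 2.7830.
t = (b₁ − β₁⁰)/SE = (2.0562 − 2.7830) / 0.3494 = -2.0801.
df = n − 2 = 29 − 2 = 27.
One-sided p ≈ 0.0236, which is ≥ 0.02, so fail to reject H₀.
The data do not give significant evidence that the true slope on weekly study hours is below 2.7830 points per unit.

t = -2.0801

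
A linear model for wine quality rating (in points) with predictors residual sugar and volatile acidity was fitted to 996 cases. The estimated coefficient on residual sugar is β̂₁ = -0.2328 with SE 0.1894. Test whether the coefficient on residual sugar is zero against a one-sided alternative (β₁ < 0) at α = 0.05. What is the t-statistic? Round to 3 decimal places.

t = -1.229

H₀: β₁ = 0 vs H₁: β₁ < 0.
t = (β̂₁ − β₁⁰)/SE = -0.2328 / 0.1894 = -1.229.
df = n − k − 1 = 996 − 2 − 1 = 993.
One-sided p ≈ 0.1097, which is ≥ 0.05, so fail to reject H₀.
The data do not give significant evidence that the true slope on residual sugar is negative, holding the other predictors fixed.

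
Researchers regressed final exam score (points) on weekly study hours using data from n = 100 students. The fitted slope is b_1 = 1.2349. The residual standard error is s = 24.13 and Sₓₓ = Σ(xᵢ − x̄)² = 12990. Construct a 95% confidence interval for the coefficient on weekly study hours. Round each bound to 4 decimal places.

SE(b_1) = s/√Sₓₓ = 24.13/√12990 = 0.211716.
df = n − 2 = 98.
t* = t_{0.025, 98} = 1.984467.
Margin = t* × SE = 1.984467 × 0.211716 = 0.420143.
CI: 1.2349 ± 0.420143 → (0.8148, 1.6550).
With 95% confidence, each one-unit increase in weekly study hours is associated with a change of between 0.8148 and 1.6550 points in final exam score.

(0.8148, 1.6550)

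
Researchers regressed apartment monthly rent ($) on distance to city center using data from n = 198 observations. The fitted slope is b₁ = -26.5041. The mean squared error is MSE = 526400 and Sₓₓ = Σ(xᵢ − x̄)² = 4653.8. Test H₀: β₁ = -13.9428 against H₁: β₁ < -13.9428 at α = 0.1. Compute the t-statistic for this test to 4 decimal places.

t = -1.1811

SE(b₁) = √(MSE/Sₓₓ) = √(526400/4653.8) = 10.6354.
t = (-26.5041 − (-13.9428)) / 10.6354 = -1.1811.
df = n − 2 = 196.
One-sided p ≈ 0.1195, which is ≥ 0.1, so fail to reject H₀.
The data do not give significant evidence that the true slope on distance to city center is below -13.9428 $ per unit.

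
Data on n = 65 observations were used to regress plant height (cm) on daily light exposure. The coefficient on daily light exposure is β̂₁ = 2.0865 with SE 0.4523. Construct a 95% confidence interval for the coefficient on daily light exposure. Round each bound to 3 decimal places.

df = n − 2 = 65 − 2 = 63.
t* = t_{0.025, 63} = 1.998341.
Margin = t* × SE = 1.998341 × 0.4523 = 0.90385.
CI: 2.0865 ± 0.90385 → (1.183, 2.990).
With 95% confidence, each one-unit increase in daily light exposure is associated with a change of between 1.183 and 2.990 cm in plant height.

(1.183, 2.990)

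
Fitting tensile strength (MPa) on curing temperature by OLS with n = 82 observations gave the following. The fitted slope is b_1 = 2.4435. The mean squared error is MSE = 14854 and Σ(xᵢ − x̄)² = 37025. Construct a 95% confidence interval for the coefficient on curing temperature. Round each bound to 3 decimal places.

SE(b_1) = √(MSE/Sₓₓ) = √(14854/37025) = 0.633394.
df = n − 2 = 80.
t* = t_{0.025, 80} = 1.990063.
Margin = t* × SE = 1.990063 × 0.633394 = 1.26049.
CI: 2.4435 ± 1.26049 → (1.183, 3.704).
With 95% confidence, each one-unit increase in curing temperature is associated with a change of between 1.183 and 3.704 MPa in tensile strength.

(1.183, 3.704)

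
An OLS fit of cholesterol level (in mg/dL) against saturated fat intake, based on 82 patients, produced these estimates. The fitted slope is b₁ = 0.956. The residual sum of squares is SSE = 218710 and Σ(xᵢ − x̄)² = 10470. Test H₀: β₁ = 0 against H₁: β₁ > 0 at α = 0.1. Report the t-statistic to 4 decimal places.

t = 1.8709

MSE = SSE/(n − 2) = 218710/80 = 2733.88.
SE(b₁) = √(MSE/Sₓₓ) = √(2733.88/10470) = 0.510994.
t = 0.956 / 0.510994 = 1.8709.
df = n − 2 = 80.
One-sided p ≈ 0.0325, which is < 0.1, so reject H₀.
There is evidence that the true slope on saturated fat intake is positive.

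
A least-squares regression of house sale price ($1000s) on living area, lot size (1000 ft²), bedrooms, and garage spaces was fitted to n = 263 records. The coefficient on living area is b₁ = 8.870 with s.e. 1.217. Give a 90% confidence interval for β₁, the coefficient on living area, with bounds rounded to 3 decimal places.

(6.861, 10.879)

df = n − k − 1 = 263 − 4 − 1 = 258.
t* = t_{0.05, 258} = 1.650781.
Margin = t* × SE = 1.650781 × 1.217 = 2.00900.
CI: 8.870 ± 2.00900 → (6.861, 10.879).
With 90% confidence, each one-unit increase in living area is associated with a change of between 6.861 and 10.879 $1000s in house sale price, holding the other predictors fixed.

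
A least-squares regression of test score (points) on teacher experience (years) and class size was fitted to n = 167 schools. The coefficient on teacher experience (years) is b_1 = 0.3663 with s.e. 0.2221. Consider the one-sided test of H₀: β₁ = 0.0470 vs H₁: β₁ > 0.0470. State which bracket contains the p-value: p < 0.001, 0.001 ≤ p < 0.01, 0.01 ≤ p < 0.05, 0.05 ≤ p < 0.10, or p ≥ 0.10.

t = (0.3663 − 0.0470) / 0.2221 = 1.438.
df = n − k − 1 = 167 − 2 − 1 = 164.
One-sided p = P(T_{164} > t) ≈ 0.0762.
So 0.05 ≤ p < 0.10.

0.05 ≤ p < 0.10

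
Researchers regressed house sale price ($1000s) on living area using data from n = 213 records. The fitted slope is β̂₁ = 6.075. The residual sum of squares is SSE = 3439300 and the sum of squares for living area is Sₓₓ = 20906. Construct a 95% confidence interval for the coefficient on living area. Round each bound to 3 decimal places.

MSE = SSE/(n − 2) = 3439300/211 = 16300.
SE(β̂₁) = √(MSE/Sₓₓ) = √(16300/20906) = 0.882995.
df = n − 2 = 211.
t* = t_{0.025, 211} = 1.971271.
Margin = t* × SE = 1.971271 × 0.882995 = 1.74062.
CI: 6.075 ± 1.74062 → (4.334, 7.816).
With 95% confidence, each one-unit increase in living area is associated with a change of between 4.334 and 7.816 $1000s in house sale price.

(4.334, 7.816)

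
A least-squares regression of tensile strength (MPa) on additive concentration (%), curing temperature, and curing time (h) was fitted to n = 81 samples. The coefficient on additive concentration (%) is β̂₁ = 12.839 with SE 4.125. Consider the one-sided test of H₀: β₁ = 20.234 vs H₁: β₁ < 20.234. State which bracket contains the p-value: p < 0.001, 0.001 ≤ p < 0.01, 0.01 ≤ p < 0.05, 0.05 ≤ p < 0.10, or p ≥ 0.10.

t = (12.839 − 20.234) / 4.125 = -1.793.
df = n − k − 1 = 81 − 3 − 1 = 77.
One-sided p = P(T_{77} < t) ≈ 0.0385.
So 0.01 ≤ p < 0.05.

0.01 ≤ p < 0.05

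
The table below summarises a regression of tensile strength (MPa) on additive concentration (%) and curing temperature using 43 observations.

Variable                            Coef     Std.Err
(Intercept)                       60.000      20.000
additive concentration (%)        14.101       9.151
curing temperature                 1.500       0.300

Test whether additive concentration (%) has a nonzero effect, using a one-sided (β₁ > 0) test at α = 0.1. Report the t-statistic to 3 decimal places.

Read off: b = 14.101, SE = 9.151 for additive concentration (%).
H₀: β₁ = 0 vs H₁: β₁ > 0.
t = 14.101 / 9.151 = 1.541.
df = n − k − 1 = 43 − 2 − 1 = 40.
One-sided p ≈ 0.0656, which is < 0.1, so reject H₀.
There is evidence that the true slope on additive concentration (%) is positive, holding the other predictors fixed.

t = 1.541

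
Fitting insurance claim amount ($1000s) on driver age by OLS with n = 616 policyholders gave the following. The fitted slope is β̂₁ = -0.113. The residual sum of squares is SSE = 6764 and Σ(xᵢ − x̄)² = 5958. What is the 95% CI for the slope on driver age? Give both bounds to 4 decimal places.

MSE = SSE/(n − 2) = 6764/614 = 11.0163.
SE(β̂₁) = √(MSE/Sₓₓ) = √(11.0163/5958) = 0.0429999.
df = n − 2 = 614.
t* = t_{0.025, 614} = 1.963835.
Margin = t* × SE = 1.963835 × 0.0429999 = 0.084445.
CI: -0.113 ± 0.084445 → (-0.1974, -0.0286).
With 95% confidence, each one-unit increase in driver age is associated with a change of between -0.1974 and -0.0286 $1000s in insurance claim amount.

(-0.1974, -0.0286)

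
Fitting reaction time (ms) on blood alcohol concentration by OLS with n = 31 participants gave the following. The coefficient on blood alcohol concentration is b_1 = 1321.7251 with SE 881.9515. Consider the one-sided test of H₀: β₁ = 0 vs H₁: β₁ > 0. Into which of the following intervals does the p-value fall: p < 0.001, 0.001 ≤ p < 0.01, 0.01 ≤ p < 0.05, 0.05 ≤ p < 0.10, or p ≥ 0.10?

0.05 ≤ p < 0.10

t = 1321.7251 / 881.9515 = 1.499.
df = n − 2 = 31 − 2 = 29.
One-sided p = P(T_{29} > t) ≈ 0.0724.
So 0.05 ≤ p < 0.10.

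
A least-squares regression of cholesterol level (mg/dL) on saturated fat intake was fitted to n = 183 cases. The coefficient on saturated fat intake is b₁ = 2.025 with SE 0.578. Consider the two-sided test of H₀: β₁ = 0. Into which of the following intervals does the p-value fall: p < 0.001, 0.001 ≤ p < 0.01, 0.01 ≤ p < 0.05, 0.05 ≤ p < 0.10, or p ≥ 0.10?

t = 2.025 / 0.578 = 3.503.
df = n − 2 = 183 − 2 = 181.
Two-sided p = 2·P(T_{181} > |t|) ≈ 0.0006.
So p < 0.001.

p < 0.001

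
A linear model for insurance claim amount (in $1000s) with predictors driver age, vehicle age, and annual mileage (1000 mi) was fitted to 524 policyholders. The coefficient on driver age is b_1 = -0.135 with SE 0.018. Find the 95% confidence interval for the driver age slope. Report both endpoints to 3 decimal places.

df = n − k − 1 = 524 − 3 − 1 = 520.
t* = t_{0.025, 520} = 1.964537.
Margin = t* × SE = 1.964537 × 0.018 = 0.03536.
CI: -0.135 ± 0.03536 → (-0.170, -0.100).
With 95% confidence, each one-unit increase in driver age is associated with a change of between -0.170 and -0.100 $1000s in insurance claim amount, holding the other predictors fixed.

(-0.170, -0.100)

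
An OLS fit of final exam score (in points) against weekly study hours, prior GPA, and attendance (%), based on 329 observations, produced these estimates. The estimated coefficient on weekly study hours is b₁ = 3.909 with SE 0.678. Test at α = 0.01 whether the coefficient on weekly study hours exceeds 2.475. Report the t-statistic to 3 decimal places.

H₀: β₁ = 2.475 vs H₁: β₁ > 2.475.
t = (b₁ − β₁⁰)/SE = (3.909 − 2.475) / 0.678 = 2.115.
df = n − k − 1 = 329 − 3 − 1 = 325.
One-sided p ≈ 0.0176, which is ≥ 0.01, so fail to reject H₀.
The data do not give significant evidence that the true slope on weekly study hours exceeds 2.475 points per unit, holding the other predictors fixed.

t = 2.115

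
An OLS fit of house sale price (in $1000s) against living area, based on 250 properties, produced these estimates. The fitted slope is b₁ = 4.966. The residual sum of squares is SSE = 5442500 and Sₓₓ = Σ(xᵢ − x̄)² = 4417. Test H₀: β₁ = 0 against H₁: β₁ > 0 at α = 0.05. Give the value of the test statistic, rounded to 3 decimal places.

MSE = SSE/(n − 2) = 5442500/248 = 21945.6.
SE(b₁) = √(MSE/Sₓₓ) = √(21945.6/4417) = 2.229.
t = 4.966 / 2.229 = 2.228.
df = n − 2 = 248.
One-sided p ≈ 0.0134, which is < 0.05, so reject H₀.
There is evidence that the true slope on living area is positive.

t = 2.228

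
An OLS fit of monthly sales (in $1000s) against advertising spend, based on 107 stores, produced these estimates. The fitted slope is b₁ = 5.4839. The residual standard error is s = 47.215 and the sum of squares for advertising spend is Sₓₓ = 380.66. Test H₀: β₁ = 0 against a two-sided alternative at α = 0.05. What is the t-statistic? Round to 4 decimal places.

SE(b₁) = s/√Sₓₓ = 47.215/√380.66 = 2.41998.
t = 5.4839 / 2.41998 = 2.2661.
df = n − 2 = 105.
Two-sided p ≈ 0.0255, which is < 0.05, so reject H₀.
There is evidence that advertising spend is associated with monthly sales.

t = 2.2661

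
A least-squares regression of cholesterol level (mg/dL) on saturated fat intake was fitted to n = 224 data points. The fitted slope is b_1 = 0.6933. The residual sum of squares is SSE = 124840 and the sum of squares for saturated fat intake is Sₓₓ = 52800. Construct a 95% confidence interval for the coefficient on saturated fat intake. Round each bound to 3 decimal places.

(0.490, 0.897)

MSE = SSE/(n − 2) = 124840/222 = 562.342.
SE(b_1) = √(MSE/Sₓₓ) = √(562.342/52800) = 0.103201.
df = n − 2 = 222.
t* = t_{0.025, 222} = 1.970707.
Margin = t* × SE = 1.970707 × 0.103201 = 0.20338.
CI: 0.6933 ± 0.20338 → (0.490, 0.897).
With 95% confidence, each one-unit increase in saturated fat intake is associated with a change of between 0.490 and 0.897 mg/dL in cholesterol level.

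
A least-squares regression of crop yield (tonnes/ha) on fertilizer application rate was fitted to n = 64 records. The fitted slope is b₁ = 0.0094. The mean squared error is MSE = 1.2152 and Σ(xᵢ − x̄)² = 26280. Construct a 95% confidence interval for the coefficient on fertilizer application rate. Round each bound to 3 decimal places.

SE(b₁) = √(MSE/Sₓₓ) = √(1.2152/26280) = 0.00680004.
df = n − 2 = 62.
t* = t_{0.025, 62} = 1.998972.
Margin = t* × SE = 1.998972 × 0.00680004 = 0.01359.
CI: 0.0094 ± 0.01359 → (-0.004, 0.023).
With 95% confidence, each one-unit increase in fertilizer application rate is associated with a change of between -0.004 and 0.023 tonnes/ha in crop yield.

(-0.004, 0.023)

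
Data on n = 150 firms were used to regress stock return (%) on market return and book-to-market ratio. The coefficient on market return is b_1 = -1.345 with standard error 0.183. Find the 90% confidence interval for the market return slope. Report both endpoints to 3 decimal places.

df = n − k − 1 = 150 − 2 − 1 = 147.
t* = t_{0.05, 147} = 1.655285.
Margin = t* × SE = 1.655285 × 0.183 = 0.30292.
CI: -1.345 ± 0.30292 → (-1.648, -1.042).
With 90% confidence, each one-unit increase in market return is associated with a change of between -1.648 and -1.042 % in stock return, holding the other predictors fixed.

(-1.648, -1.042)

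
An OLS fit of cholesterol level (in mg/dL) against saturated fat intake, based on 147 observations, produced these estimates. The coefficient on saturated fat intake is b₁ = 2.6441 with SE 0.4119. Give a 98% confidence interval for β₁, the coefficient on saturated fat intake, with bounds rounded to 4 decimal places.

(1.6752, 3.6130)

df = n − 2 = 147 − 2 = 145.
t* = t_{0.01, 145} = 2.35234.
Margin = t* × SE = 2.35234 × 0.4119 = 0.968929.
CI: 2.6441 ± 0.968929 → (1.6752, 3.6130).
With 98% confidence, each one-unit increase in saturated fat intake is associated with a change of between 1.6752 and 3.6130 mg/dL in cholesterol level.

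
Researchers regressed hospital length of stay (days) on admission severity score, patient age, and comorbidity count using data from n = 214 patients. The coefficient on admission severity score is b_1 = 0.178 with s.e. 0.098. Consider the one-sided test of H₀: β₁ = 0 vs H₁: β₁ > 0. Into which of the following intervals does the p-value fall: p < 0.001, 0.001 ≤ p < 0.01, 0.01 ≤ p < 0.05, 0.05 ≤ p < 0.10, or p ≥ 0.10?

t = 0.178 / 0.098 = 1.816.
df = n − k − 1 = 214 − 3 − 1 = 210.
One-sided p = P(T_{210} > t) ≈ 0.0354.
So 0.01 ≤ p < 0.05.

0.01 ≤ p < 0.05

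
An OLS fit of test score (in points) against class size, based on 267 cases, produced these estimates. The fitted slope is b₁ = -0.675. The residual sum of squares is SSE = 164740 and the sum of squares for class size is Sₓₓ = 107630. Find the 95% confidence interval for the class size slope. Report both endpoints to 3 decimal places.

(-0.825, -0.525)

MSE = SSE/(n − 2) = 164740/265 = 621.66.
SE(b₁) = √(MSE/Sₓₓ) = √(621.66/107630) = 0.0759994.
df = n − 2 = 265.
t* = t_{0.025, 265} = 1.968956.
Margin = t* × SE = 1.968956 × 0.0759994 = 0.14964.
CI: -0.675 ± 0.14964 → (-0.825, -0.525).
With 95% confidence, each one-unit increase in class size is associated with a change of between -0.825 and -0.525 points in test score.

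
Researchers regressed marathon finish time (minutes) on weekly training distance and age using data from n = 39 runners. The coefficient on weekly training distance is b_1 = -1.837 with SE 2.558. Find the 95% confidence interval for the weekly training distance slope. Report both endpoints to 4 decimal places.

df = n − k − 1 = 39 − 2 − 1 = 36.
t* = t_{0.025, 36} = 2.028094.
Margin = t* × SE = 2.028094 × 2.558 = 5.187864.
CI: -1.837 ± 5.187864 → (-7.0249, 3.3509).
With 95% confidence, each one-unit increase in weekly training distance is associated with a change of between -7.0249 and 3.3509 minutes in marathon finish time, holding the other predictors fixed.

(-7.0249, 3.3509)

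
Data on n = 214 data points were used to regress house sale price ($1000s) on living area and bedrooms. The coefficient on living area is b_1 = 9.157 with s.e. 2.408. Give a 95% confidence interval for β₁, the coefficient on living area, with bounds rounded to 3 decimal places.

df = n − k − 1 = 214 − 2 − 1 = 211.
t* = t_{0.025, 211} = 1.971271.
Margin = t* × SE = 1.971271 × 2.408 = 4.74682.
CI: 9.157 ± 4.74682 → (4.410, 13.904).
With 95% confidence, each one-unit increase in living area is associated with a change of between 4.410 and 13.904 $1000s in house sale price, holding the other predictors fixed.

(4.410, 13.904)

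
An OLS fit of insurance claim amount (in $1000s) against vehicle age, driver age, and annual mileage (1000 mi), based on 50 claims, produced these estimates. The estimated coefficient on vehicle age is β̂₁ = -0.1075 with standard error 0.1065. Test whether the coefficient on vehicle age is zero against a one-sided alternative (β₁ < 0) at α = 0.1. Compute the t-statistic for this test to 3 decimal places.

t = -1.009

H₀: β₁ = 0 vs H₁: β₁ < 0.
t = (β̂₁ − β₁⁰)/SE = -0.1075 / 0.1065 = -1.009.
df = n − k − 1 = 50 − 3 − 1 = 46.
One-sided p ≈ 0.1590, which is ≥ 0.1, so fail to reject H₀.
The data do not give significant evidence that the true slope on vehicle age is negative, holding the other predictors fixed.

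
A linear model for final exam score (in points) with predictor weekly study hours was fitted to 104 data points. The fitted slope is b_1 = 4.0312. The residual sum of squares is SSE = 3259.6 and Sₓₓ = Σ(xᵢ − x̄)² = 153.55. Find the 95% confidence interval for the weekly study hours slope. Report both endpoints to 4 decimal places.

MSE = SSE/(n − 2) = 3259.6/102 = 31.9569.
SE(b_1) = √(MSE/Sₓₓ) = √(31.9569/153.55) = 0.456202.
df = n − 2 = 102.
t* = t_{0.025, 102} = 1.983495.
Margin = t* × SE = 1.983495 × 0.456202 = 0.904874.
CI: 4.0312 ± 0.904874 → (3.1263, 4.9361).
With 95% confidence, each one-unit increase in weekly study hours is associated with a change of between 3.1263 and 4.9361 points in final exam score.

(3.1263, 4.9361)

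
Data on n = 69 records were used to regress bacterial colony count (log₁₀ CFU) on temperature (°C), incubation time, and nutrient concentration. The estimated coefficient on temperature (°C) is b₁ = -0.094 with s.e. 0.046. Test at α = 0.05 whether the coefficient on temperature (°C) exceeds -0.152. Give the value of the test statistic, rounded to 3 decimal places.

H₀: β₁ = -0.152 vs H₁: β₁ > -0.152.
t = (b₁ − β₁⁰)/SE = (-0.094 − (-0.152)) / 0.046 = 1.261.
df = n − k − 1 = 69 − 3 − 1 = 65.
One-sided p ≈ 0.1059, which is ≥ 0.05, so fail to reject H₀.
The data do not give significant evidence that the true slope on temperature (°C) exceeds -0.152 log₁₀ CFU per unit, holding the other predictors fixed.

t = 1.261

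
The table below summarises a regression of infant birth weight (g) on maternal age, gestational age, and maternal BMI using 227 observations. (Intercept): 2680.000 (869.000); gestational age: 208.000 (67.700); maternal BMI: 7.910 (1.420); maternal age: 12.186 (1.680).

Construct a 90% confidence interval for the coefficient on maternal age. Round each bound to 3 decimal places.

Read off: b = 12.186, SE = 1.680 for maternal age.
df = n − k − 1 = 227 − 3 − 1 = 223.
t* = t_{0.05, 223} = 1.651715.
Margin = t* × SE = 1.651715 × 1.680 = 2.77488.
CI: 12.186 ± 2.77488 → (9.411, 14.961).

(9.411, 14.961)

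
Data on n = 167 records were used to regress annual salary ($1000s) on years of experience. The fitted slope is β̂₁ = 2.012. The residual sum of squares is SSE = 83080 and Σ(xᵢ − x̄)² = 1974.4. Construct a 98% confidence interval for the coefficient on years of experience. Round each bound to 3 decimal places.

MSE = SSE/(n − 2) = 83080/165 = 503.515.
SE(β̂₁) = √(MSE/Sₓₓ) = √(503.515/1974.4) = 0.504997.
df = n − 2 = 165.
t* = t_{0.01, 165} = 2.34916.
Margin = t* × SE = 2.34916 × 0.504997 = 1.18632.
CI: 2.012 ± 1.18632 → (0.826, 3.198).
With 98% confidence, each one-unit increase in years of experience is associated with a change of between 0.826 and 3.198 $1000s in annual salary.

(0.826, 3.198)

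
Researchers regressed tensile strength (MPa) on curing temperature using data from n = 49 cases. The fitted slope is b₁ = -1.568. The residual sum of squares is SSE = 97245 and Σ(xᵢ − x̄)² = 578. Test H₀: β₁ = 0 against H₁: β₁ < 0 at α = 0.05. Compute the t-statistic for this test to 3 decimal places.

MSE = SSE/(n − 2) = 97245/47 = 2069.04.
SE(b₁) = √(MSE/Sₓₓ) = √(2069.04/578) = 1.892.
t = -1.568 / 1.892 = -0.829.
df = n − 2 = 47.
One-sided p ≈ 0.2057, which is ≥ 0.05, so fail to reject H₀.
The data do not give significant evidence that the true slope on curing temperature is negative.

t = -0.829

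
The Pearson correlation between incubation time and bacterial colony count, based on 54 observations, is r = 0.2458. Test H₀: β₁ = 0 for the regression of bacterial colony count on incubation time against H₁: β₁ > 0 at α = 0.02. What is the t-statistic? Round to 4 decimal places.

t = r·√(n − 2)/√(1 − r²) = 0.2458·√52/√0.939582 = 1.8286.
df = n − 2 = 52.
One-sided p ≈ 0.0366, which is ≥ 0.02, so fail to reject H₀.
The data do not give significant evidence of a linear association between incubation time and bacterial colony count.

t = 1.8286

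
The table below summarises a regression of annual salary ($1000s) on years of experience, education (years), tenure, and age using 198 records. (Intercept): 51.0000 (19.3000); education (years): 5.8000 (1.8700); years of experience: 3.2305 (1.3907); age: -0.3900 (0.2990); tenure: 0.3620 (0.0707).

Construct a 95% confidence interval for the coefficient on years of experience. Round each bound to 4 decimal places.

(0.4876, 5.9734)

Read off: b = 3.2305, SE = 1.3907 for years of experience.
df = n − k − 1 = 198 − 4 − 1 = 193.
t* = t_{0.025, 193} = 1.972332.
Margin = t* × SE = 1.972332 × 1.3907 = 2.742922.
CI: 3.2305 ± 2.742922 → (0.4876, 5.9734).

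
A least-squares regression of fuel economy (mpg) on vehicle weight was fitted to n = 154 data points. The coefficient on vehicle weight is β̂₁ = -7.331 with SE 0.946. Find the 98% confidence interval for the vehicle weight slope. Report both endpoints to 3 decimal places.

df = n − 2 = 154 − 2 = 152.
t* = t_{0.01, 152} = 2.351131.
Margin = t* × SE = 2.351131 × 0.946 = 2.22417.
CI: -7.331 ± 2.22417 → (-9.555, -5.107).
With 98% confidence, each one-unit increase in vehicle weight is associated with a change of between -9.555 and -5.107 mpg in fuel economy.

(-9.555, -5.107)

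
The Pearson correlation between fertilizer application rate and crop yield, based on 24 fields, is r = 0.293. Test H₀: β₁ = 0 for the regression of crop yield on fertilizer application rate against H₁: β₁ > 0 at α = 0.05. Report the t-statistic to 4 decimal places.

t = 1.4374

t = r·√(n − 2)/√(1 − r²) = 0.293·√22/√0.914151 = 1.4374.
df = n − 2 = 22.
One-sided p ≈ 0.0823, which is ≥ 0.05, so fail to reject H₀.
The data do not give significant evidence of a linear association between fertilizer application rate and crop yield.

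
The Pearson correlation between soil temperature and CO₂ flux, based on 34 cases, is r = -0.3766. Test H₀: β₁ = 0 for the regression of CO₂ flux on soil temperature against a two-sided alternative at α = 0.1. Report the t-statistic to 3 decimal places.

t = -2.300

t = r·√(n − 2)/√(1 − r²) = -0.3766·√32/√0.858172 = -2.300.
df = n − 2 = 32.
Two-sided p ≈ 0.0281, which is < 0.1, so reject H₀.
There is evidence of a linear association between soil temperature and CO₂ flux.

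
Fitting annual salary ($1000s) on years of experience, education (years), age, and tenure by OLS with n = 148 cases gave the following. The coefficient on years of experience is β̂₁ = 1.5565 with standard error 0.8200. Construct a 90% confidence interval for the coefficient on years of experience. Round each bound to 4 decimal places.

df = n − k − 1 = 148 − 4 − 1 = 143.
t* = t_{0.05, 143} = 1.655579.
Margin = t* × SE = 1.655579 × 0.8200 = 1.357575.
CI: 1.5565 ± 1.357575 → (0.1989, 2.9141).
With 90% confidence, each one-unit increase in years of experience is associated with a change of between 0.1989 and 2.9141 $1000s in annual salary, holding the other predictors fixed.

(0.1989, 2.9141)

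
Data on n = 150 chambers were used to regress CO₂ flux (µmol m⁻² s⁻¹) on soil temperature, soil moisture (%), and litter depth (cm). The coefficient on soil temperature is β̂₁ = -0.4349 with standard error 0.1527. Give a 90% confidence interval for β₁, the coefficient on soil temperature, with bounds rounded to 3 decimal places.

df = n − k − 1 = 150 − 3 − 1 = 146.
t* = t_{0.05, 146} = 1.655357.
Margin = t* × SE = 1.655357 × 0.1527 = 0.25277.
CI: -0.4349 ± 0.25277 → (-0.688, -0.182).
With 90% confidence, each one-unit increase in soil temperature is associated with a change of between -0.688 and -0.182 µmol m⁻² s⁻¹ in CO₂ flux, holding the other predictors fixed.

(-0.688, -0.182)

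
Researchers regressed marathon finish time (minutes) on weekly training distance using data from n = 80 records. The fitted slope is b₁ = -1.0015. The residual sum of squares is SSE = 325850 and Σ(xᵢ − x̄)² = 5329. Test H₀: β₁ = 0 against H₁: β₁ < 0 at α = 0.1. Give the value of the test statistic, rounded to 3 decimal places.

t = -1.131

MSE = SSE/(n − 2) = 325850/78 = 4177.56.
SE(b₁) = √(MSE/Sₓₓ) = √(4177.56/5329) = 0.885398.
t = -1.0015 / 0.885398 = -1.131.
df = n − 2 = 78.
One-sided p ≈ 0.1307, which is ≥ 0.1, so fail to reject H₀.
The data do not give significant evidence that the true slope on weekly training distance is negative.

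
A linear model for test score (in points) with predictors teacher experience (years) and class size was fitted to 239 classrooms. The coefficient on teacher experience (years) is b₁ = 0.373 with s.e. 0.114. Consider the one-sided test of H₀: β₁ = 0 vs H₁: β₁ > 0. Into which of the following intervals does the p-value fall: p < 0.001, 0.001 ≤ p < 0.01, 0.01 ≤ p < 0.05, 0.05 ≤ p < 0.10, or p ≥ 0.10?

p < 0.001

t = 0.373 / 0.114 = 3.272.
df = n − k − 1 = 239 − 2 − 1 = 236.
One-sided p = P(T_{236} > t) ≈ 0.0006.
So p < 0.001.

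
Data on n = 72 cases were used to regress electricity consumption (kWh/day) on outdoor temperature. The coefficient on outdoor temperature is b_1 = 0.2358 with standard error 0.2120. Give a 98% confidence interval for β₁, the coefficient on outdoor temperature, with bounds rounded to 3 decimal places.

(-0.269, 0.741)

df = n − 2 = 72 − 2 = 70.
t* = t_{0.01, 70} = 2.380807.
Margin = t* × SE = 2.380807 × 0.2120 = 0.50473.
CI: 0.2358 ± 0.50473 → (-0.269, 0.741).
With 98% confidence, each one-unit increase in outdoor temperature is associated with a change of between -0.269 and 0.741 kWh/day in electricity consumption.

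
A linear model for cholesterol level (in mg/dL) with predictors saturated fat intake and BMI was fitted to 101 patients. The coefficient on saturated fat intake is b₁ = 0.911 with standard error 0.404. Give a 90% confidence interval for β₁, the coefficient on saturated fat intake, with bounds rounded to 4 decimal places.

(0.2401, 1.5819)

df = n − k − 1 = 101 − 2 − 1 = 98.
t* = t_{0.05, 98} = 1.660551.
Margin = t* × SE = 1.660551 × 0.404 = 0.670863.
CI: 0.911 ± 0.670863 → (0.2401, 1.5819).
With 90% confidence, each one-unit increase in saturated fat intake is associated with a change of between 0.2401 and 1.5819 mg/dL in cholesterol level, holding the other predictors fixed.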